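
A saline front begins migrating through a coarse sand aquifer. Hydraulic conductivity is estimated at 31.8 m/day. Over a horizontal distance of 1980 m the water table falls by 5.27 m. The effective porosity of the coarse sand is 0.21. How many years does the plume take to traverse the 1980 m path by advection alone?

13.4

Hydraulic gradient i = Δh / L = 5.27 / 1980 = 0.002662.
Darcy flux q = K · i = 31.80 × 0.002662 = 0.08464 m/day.
Seepage velocity v = q / n_e = 0.08464 / 0.21 = 0.4030 m/day.
Travel time t = L / v = 1980 / 0.4030 = 4913 days = 13.45 years.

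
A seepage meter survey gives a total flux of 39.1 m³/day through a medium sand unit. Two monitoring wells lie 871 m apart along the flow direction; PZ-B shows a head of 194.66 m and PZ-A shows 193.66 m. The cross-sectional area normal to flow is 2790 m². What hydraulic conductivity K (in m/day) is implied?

Hydraulic gradient i = (194.66 − 193.66) / 871 = 1 / 871 = 0.001148.
From Q = K·A·i, K = Q / (A·i) = 39.1 / (2790 × 0.001148) = 12.21 m/day.

12.2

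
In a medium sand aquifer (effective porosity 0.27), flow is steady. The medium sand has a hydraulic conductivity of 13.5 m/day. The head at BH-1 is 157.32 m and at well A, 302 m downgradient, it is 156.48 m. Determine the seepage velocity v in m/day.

0.139

Hydraulic gradient i = (157.32 − 156.48) / 302 = 0.84 / 302 = 0.002781.
Darcy flux q = K · i = 13.50 × 0.002781 = 0.03755 m/day.
Seepage velocity v = q / n_e = 0.03755 / 0.27 = 0.1391 m/day.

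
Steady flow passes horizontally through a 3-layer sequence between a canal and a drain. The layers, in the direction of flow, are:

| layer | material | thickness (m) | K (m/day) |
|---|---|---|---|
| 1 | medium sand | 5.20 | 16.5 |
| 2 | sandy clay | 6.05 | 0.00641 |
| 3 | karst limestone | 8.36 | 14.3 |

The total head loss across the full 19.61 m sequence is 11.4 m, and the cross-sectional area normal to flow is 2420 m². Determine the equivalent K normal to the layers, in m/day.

Flow is perpendicular to layering, so the layers act in series and the equivalent K is the thickness-weighted harmonic mean.
Total thickness L = 5.20 + 6.05 + 8.36 = 19.61 m.
Σ(b_i/K_i) = 5.20/16.5 + 6.05/0.00641 + 8.36/14.3 = 944.7 d.
K_eq = L / Σ(b_i/K_i) = 19.61 / 944.7 = 0.02076 m/day.

0.0208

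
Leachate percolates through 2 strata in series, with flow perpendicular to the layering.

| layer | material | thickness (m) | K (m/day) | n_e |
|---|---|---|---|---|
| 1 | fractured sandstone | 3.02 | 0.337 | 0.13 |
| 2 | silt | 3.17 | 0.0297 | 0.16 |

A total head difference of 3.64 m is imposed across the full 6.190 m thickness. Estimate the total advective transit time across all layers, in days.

28.6

With flow normal to the layers, continuity requires the same specific discharge q through every layer.
Σ(b_i/K_i) = 3.02/0.337 + 3.17/0.0297 = 115.7 d.
q = Δh / Σ(b_i/K_i) = 3.64 / 115.7 = 0.03146 m/day.
In each layer the seepage velocity is v_i = q/n_i, so the layer transit time is t_i = b_i·n_i / q:
  layer 1 (fractured sandstone): t_1 = 3.02 × 0.13 / 0.03146 = 12.48 d
  layer 2 (silt): t_2 = 3.17 × 0.16 / 0.03146 = 16.12 d
Total t = Σ t_i = 28.60 days.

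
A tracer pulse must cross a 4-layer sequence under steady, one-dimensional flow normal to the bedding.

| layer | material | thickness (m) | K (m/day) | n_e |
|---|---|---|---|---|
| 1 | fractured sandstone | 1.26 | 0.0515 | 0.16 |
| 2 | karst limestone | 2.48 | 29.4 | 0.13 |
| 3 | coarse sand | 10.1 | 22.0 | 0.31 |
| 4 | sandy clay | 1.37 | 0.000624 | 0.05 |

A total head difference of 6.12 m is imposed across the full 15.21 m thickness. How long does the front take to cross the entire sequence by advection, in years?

3.70

With flow normal to the layers, continuity requires the same specific discharge q through every layer.
Σ(b_i/K_i) = 1.26/0.0515 + 2.48/29.4 + 10.1/22.0 + 1.37/0.000624 = 2221 d.
q = Δh / Σ(b_i/K_i) = 6.12 / 2221 = 0.002756 m/day.
In each layer the seepage velocity is v_i = q/n_i, so the layer transit time is t_i = b_i·n_i / q:
  layer 1 (fractured sandstone): t_1 = 1.26 × 0.16 / 0.002756 = 73.15 d
  layer 2 (karst limestone): t_2 = 2.48 × 0.13 / 0.002756 = 117.0 d
  layer 3 (coarse sand): t_3 = 10.1 × 0.31 / 0.002756 = 1136 d
  layer 4 (sandy clay): t_4 = 1.37 × 0.05 / 0.002756 = 24.85 d
Total t = Σ t_i = 1351 days = 3.699 years.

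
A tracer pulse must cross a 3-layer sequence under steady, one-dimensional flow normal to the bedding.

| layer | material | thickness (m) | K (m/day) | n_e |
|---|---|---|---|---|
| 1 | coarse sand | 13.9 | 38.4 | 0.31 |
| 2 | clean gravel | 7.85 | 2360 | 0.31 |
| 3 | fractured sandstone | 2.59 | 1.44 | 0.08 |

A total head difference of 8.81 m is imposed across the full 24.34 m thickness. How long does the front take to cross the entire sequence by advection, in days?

1.71

With flow normal to the layers, continuity requires the same specific discharge q through every layer.
Σ(b_i/K_i) = 13.9/38.4 + 7.85/2360 + 2.59/1.44 = 2.164 d.
q = Δh / Σ(b_i/K_i) = 8.81 / 2.164 = 4.071 m/day.
In each layer the seepage velocity is v_i = q/n_i, so the layer transit time is t_i = b_i·n_i / q:
  layer 1 (coarse sand): t_1 = 13.9 × 0.31 / 4.071 = 1.058 d
  layer 2 (clean gravel): t_2 = 7.85 × 0.31 / 4.071 = 0.5977 d
  layer 3 (fractured sandstone): t_3 = 2.59 × 0.08 / 4.071 = 0.05089 d
Total t = Σ t_i = 1.707 days.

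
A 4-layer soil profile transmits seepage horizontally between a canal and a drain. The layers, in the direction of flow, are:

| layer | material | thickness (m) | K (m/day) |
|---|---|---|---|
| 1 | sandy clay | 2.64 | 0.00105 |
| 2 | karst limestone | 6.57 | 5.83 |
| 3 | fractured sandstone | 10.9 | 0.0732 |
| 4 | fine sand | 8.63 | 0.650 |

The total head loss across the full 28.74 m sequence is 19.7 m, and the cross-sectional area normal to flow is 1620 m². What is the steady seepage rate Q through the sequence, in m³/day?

Flow is perpendicular to layering, so the layers act in series and the equivalent K is the thickness-weighted harmonic mean.
Total thickness L = 2.64 + 6.57 + 10.9 + 8.63 = 28.74 m.
Σ(b_i/K_i) = 2.64/0.00105 + 6.57/5.83 + 10.9/0.0732 + 8.63/0.650 = 2678 d.
K_eq = L / Σ(b_i/K_i) = 28.74 / 2678 = 0.01073 m/day.
Q = K_eq · A · (Δh/L) = 0.01073 × 1620 × (19.7/28.74) = 11.92 m³/day.

11.9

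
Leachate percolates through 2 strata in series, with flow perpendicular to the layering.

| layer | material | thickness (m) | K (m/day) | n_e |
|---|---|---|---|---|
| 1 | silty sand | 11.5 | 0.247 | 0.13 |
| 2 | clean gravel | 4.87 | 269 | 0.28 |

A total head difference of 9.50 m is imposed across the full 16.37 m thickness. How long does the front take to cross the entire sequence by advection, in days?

14.0

With flow normal to the layers, continuity requires the same specific discharge q through every layer.
Σ(b_i/K_i) = 11.5/0.247 + 4.87/269 = 46.58 d.
q = Δh / Σ(b_i/K_i) = 9.50 / 46.58 = 0.2040 m/day.
In each layer the seepage velocity is v_i = q/n_i, so the layer transit time is t_i = b_i·n_i / q:
  layer 1 (silty sand): t_1 = 11.5 × 0.13 / 0.2040 = 7.330 d
  layer 2 (clean gravel): t_2 = 4.87 × 0.28 / 0.2040 = 6.685 d
Total t = Σ t_i = 14.02 days.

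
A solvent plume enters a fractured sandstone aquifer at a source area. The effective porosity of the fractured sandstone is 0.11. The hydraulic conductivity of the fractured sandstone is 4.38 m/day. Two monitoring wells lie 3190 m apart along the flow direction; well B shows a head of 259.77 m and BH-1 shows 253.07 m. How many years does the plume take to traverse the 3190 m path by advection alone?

104

Hydraulic gradient i = (259.77 − 253.07) / 3190 = 6.7 / 3190 = 0.002100.
Darcy flux q = K · i = 4.380 × 0.002100 = 0.009199 m/day.
Seepage velocity v = q / n_e = 0.009199 / 0.11 = 0.08363 m/day.
Travel time t = L / v = 3190 / 0.08363 = 38144 days = 104.4 years.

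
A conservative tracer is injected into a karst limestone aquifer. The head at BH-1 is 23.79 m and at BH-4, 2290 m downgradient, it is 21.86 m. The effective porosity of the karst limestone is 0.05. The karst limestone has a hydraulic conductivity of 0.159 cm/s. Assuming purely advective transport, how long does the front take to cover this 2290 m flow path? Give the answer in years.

Convert K: 0.159 cm/s × 864 = 137.4 m/day.
Hydraulic gradient i = (23.79 − 21.86) / 2290 = 1.93 / 2290 = 0.0008428.
Darcy flux q = K · i = 137.4 × 0.0008428 = 0.1158 m/day.
Seepage velocity v = q / n_e = 0.1158 / 0.05 = 2.316 m/day.
Travel time t = L / v = 2290 / 2.316 = 988.9 days = 2.708 years.

2.71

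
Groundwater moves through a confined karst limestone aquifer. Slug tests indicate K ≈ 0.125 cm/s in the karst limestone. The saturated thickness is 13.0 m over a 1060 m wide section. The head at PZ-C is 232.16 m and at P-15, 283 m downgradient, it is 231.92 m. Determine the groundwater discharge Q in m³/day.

1260

Convert K: 0.125 cm/s × 864 = 108.0 m/day.
Cross-sectional area A = 1060 × 13.0 = 13780 m².
Hydraulic gradient i = (232.16 − 231.92) / 283 = 0.24 / 283 = 0.0008481.
Darcy's law: Q = K · A · i = 108.0 × 13780 × 0.0008481 = 1262 m³/day.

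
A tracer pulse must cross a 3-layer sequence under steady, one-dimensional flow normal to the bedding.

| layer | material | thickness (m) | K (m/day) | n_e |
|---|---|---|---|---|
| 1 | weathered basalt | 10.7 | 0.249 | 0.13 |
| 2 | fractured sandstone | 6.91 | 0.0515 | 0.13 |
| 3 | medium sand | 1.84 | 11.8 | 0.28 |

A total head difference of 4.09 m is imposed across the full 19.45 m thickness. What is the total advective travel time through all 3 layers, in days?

With flow normal to the layers, continuity requires the same specific discharge q through every layer.
Σ(b_i/K_i) = 10.7/0.249 + 6.91/0.0515 + 1.84/11.8 = 177.3 d.
q = Δh / Σ(b_i/K_i) = 4.09 / 177.3 = 0.02307 m/day.
In each layer the seepage velocity is v_i = q/n_i, so the layer transit time is t_i = b_i·n_i / q:
  layer 1 (weathered basalt): t_1 = 10.7 × 0.13 / 0.02307 = 60.30 d
  layer 2 (fractured sandstone): t_2 = 6.91 × 0.13 / 0.02307 = 38.94 d
  layer 3 (medium sand): t_3 = 1.84 × 0.28 / 0.02307 = 22.33 d
Total t = Σ t_i = 121.6 days.

122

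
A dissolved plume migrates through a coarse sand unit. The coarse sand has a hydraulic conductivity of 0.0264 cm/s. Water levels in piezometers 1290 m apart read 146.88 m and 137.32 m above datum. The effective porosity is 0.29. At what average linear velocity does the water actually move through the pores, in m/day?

Convert K: 0.0264 cm/s × 864 = 22.81 m/day.
Hydraulic gradient i = (146.88 − 137.32) / 1290 = 9.56 / 1290 = 0.007411.
Darcy flux q = K · i = 22.81 × 0.007411 = 0.1690 m/day.
Seepage velocity v = q / n_e = 0.1690 / 0.29 = 0.5829 m/day.

0.583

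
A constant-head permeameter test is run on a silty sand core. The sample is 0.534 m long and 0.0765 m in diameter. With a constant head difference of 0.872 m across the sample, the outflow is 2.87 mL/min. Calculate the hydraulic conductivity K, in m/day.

0.551

Cross-sectional area A = π·(d/2)² = π × (0.0765/2)² = 0.004596 m².
Convert discharge: 2.87 mL/min = 4.783e-08 m³/s.
Darcy's law rearranged: K = Q·L / (A·Δh) = 4.783e-08 × 0.534 / (0.004596 × 0.872) = 6.373e-06 m/s = 0.5506 m/day.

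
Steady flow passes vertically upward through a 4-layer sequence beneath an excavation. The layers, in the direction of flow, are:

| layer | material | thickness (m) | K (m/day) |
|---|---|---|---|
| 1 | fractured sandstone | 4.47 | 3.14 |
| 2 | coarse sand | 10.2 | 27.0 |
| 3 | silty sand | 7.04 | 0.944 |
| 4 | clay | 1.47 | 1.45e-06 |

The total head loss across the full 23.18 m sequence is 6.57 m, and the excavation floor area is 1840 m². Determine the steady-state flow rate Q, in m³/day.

Flow is perpendicular to layering, so the layers act in series and the equivalent K is the thickness-weighted harmonic mean.
Total thickness L = 4.47 + 10.2 + 7.04 + 1.47 = 23.18 m.
Σ(b_i/K_i) = 4.47/3.14 + 10.2/27.0 + 7.04/0.944 + 1.47/1.45e-06 = 1.014e+06 d.
K_eq = L / Σ(b_i/K_i) = 23.18 / 1.014e+06 = 2.286e-05 m/day.
Q = K_eq · A · (Δh/L) = 2.286e-05 × 1840 × (6.57/23.18) = 0.01192 m³/day.

0.0119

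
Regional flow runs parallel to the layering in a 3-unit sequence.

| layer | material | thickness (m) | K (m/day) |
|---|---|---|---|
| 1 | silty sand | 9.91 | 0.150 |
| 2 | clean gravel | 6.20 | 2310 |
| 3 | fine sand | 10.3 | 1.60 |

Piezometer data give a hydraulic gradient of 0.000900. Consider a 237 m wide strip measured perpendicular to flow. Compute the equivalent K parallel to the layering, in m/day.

543

Flow is parallel to layering, so each bed carries its own Darcy discharge and the transmissivities add.
Σ(K_i·b_i) = 0.150×9.91 + 2310×6.20 + 1.60×10.3 = 14340 m²/day.
Total thickness b = 26.41 m, so K_eq = Σ(K_i·b_i)/b = 543.0 m/day.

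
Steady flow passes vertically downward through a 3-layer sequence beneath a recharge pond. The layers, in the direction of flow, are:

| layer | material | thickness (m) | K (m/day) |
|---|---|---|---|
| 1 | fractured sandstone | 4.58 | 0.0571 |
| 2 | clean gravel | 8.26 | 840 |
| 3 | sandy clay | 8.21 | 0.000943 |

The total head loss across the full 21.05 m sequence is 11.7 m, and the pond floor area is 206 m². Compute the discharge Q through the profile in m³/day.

Flow is perpendicular to layering, so the layers act in series and the equivalent K is the thickness-weighted harmonic mean.
Total thickness L = 4.58 + 8.26 + 8.21 = 21.05 m.
Σ(b_i/K_i) = 4.58/0.0571 + 8.26/840 + 8.21/0.000943 = 8786 d.
K_eq = L / Σ(b_i/K_i) = 21.05 / 8786 = 0.002396 m/day.
Q = K_eq · A · (Δh/L) = 0.002396 × 206 × (11.7/21.05) = 0.2743 m³/day.

0.274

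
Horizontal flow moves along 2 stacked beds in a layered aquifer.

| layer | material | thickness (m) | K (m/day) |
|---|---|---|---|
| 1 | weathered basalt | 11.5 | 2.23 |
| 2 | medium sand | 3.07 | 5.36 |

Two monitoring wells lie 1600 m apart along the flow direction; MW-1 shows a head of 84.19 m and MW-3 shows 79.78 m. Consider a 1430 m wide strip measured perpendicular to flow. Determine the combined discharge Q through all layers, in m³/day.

Flow is parallel to layering, so each bed carries its own Darcy discharge and the transmissivities add.
Σ(K_i·b_i) = 2.23×11.5 + 5.36×3.07 = 42.10 m²/day.
Hydraulic gradient i = (84.19 − 79.78) / 1600 = 4.41 / 1600 = 0.002756.
Q = Σ(K_i·b_i) · W · i = 42.10 × 1430 × 0.002756 = 165.9 m³/day.

166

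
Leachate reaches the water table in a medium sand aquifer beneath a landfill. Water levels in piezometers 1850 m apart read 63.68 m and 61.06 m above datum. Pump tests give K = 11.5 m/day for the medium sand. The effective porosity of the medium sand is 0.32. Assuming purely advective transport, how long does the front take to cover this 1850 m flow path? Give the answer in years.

99.5

Hydraulic gradient i = (63.68 − 61.06) / 1850 = 2.62 / 1850 = 0.001416.
Darcy flux q = K · i = 11.50 × 0.001416 = 0.01629 m/day.
Seepage velocity v = q / n_e = 0.01629 / 0.32 = 0.05090 m/day.
Travel time t = L / v = 1850 / 0.05090 = 36349 days = 99.52 years.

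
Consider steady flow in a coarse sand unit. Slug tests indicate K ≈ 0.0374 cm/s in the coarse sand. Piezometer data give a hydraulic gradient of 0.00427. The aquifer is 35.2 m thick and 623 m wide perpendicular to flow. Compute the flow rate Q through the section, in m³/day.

3030

Convert K: 0.0374 cm/s × 864 = 32.31 m/day.
Cross-sectional area A = 623 × 35.2 = 21930 m².
Hydraulic gradient i = 0.00427.
Darcy's law: Q = K · A · i = 32.31 × 21930 × 0.004270 = 3026 m³/day.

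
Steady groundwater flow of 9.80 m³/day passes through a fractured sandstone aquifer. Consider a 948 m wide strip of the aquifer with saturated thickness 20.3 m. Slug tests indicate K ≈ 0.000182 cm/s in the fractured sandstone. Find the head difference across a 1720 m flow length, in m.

5.57

Convert K: 0.000182 cm/s × 864 = 0.1572 m/day.
Cross-sectional area A = 948 × 20.3 = 19244 m².
From Q = K·A·i, i = Q / (K·A) = 9.80 / (0.1572 × 19244) = 0.003238.
Head loss Δh = i · L = 0.003238 × 1720 = 5.570 m.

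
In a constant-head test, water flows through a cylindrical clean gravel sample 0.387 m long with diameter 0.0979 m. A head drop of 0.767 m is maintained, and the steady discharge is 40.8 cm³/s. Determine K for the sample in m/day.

Cross-sectional area A = π·(d/2)² = π × (0.0979/2)² = 0.007528 m².
Convert discharge: 40.8 cm³/s = 4.080e-05 m³/s.
Darcy's law rearranged: K = Q·L / (A·Δh) = 4.080e-05 × 0.387 / (0.007528 × 0.767) = 0.002735 m/s = 236.3 m/day.

236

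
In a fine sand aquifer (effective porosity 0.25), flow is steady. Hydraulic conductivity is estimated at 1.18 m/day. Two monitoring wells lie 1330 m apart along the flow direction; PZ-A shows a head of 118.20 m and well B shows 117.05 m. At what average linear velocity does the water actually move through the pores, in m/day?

0.00408

Hydraulic gradient i = (118.20 − 117.05) / 1330 = 1.15 / 1330 = 0.0008647.
Darcy flux q = K · i = 1.180 × 0.0008647 = 0.001020 m/day.
Seepage velocity v = q / n_e = 0.001020 / 0.25 = 0.004081 m/day.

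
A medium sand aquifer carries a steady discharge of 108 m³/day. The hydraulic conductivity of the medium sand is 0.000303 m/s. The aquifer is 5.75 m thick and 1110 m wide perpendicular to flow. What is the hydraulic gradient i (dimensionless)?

0.000646

Convert K: 0.000303 m/s × 86400 = 26.18 m/day.
Cross-sectional area A = 1110 × 5.75 = 6382 m².
From Q = K·A·i, i = Q / (K·A) = 108 / (26.18 × 6382) = 0.0006464.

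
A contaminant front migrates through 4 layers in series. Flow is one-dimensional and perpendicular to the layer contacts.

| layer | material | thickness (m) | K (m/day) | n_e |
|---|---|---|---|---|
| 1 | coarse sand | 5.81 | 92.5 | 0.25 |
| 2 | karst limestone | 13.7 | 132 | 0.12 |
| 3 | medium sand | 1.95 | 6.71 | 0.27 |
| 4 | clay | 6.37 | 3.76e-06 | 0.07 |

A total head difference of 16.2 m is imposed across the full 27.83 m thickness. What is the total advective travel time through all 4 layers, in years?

With flow normal to the layers, continuity requires the same specific discharge q through every layer.
Σ(b_i/K_i) = 5.81/92.5 + 13.7/132 + 1.95/6.71 + 6.37/3.76e-06 = 1.694e+06 d.
q = Δh / Σ(b_i/K_i) = 16.2 / 1.694e+06 = 9.562e-06 m/day.
In each layer the seepage velocity is v_i = q/n_i, so the layer transit time is t_i = b_i·n_i / q:
  layer 1 (coarse sand): t_1 = 5.81 × 0.25 / 9.562e-06 = 1.519e+05 d
  layer 2 (karst limestone): t_2 = 13.7 × 0.12 / 9.562e-06 = 1.719e+05 d
  layer 3 (medium sand): t_3 = 1.95 × 0.27 / 9.562e-06 = 55060 d
  layer 4 (clay): t_4 = 6.37 × 0.07 / 9.562e-06 = 46631 d
Total t = Σ t_i = 4.255e+05 days = 1165 years.

1160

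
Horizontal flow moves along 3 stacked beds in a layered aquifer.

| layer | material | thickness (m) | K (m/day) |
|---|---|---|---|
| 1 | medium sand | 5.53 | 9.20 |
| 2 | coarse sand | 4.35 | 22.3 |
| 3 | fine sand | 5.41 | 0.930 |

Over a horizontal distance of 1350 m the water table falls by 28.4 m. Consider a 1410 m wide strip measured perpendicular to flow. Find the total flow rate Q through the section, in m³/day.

Flow is parallel to layering, so each bed carries its own Darcy discharge and the transmissivities add.
Σ(K_i·b_i) = 9.20×5.53 + 22.3×4.35 + 0.930×5.41 = 152.9 m²/day.
Hydraulic gradient i = Δh / L = 28.4 / 1350 = 0.02104.
Q = Σ(K_i·b_i) · W · i = 152.9 × 1410 × 0.02104 = 4536 m³/day.

4540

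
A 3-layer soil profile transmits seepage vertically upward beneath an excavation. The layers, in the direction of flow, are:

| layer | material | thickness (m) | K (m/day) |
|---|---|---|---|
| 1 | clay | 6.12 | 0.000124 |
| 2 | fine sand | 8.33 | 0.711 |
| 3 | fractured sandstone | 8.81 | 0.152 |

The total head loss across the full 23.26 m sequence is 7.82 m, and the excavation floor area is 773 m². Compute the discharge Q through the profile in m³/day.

Flow is perpendicular to layering, so the layers act in series and the equivalent K is the thickness-weighted harmonic mean.
Total thickness L = 6.12 + 8.33 + 8.81 = 23.26 m.
Σ(b_i/K_i) = 6.12/0.000124 + 8.33/0.711 + 8.81/0.152 = 49425 d.
K_eq = L / Σ(b_i/K_i) = 23.26 / 49425 = 0.0004706 m/day.
Q = K_eq · A · (Δh/L) = 0.0004706 × 773 × (7.82/23.26) = 0.1223 m³/day.

0.122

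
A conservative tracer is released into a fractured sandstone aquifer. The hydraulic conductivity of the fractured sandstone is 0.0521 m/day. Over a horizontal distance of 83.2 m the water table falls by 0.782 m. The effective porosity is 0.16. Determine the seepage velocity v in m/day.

Hydraulic gradient i = Δh / L = 0.782 / 83.2 = 0.009399.
Darcy flux q = K · i = 0.05210 × 0.009399 = 0.0004897 m/day.
Seepage velocity v = q / n_e = 0.0004897 / 0.16 = 0.003061 m/day.

0.00306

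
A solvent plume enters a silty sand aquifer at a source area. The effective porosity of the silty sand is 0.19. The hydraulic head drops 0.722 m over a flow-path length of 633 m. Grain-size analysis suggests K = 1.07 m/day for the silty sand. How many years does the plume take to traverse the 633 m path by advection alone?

Hydraulic gradient i = Δh / L = 0.722 / 633 = 0.001141.
Darcy flux q = K · i = 1.070 × 0.001141 = 0.001220 m/day.
Seepage velocity v = q / n_e = 0.001220 / 0.19 = 0.006423 m/day.
Travel time t = L / v = 633 / 0.006423 = 98546 days = 269.8 years.

270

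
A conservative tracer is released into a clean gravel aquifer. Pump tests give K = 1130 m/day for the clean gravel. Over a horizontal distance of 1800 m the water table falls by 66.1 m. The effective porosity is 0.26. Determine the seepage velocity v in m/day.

Hydraulic gradient i = Δh / L = 66.1 / 1800 = 0.03672.
Darcy flux q = K · i = 1130 × 0.03672 = 41.50 m/day.
Seepage velocity v = q / n_e = 41.50 / 0.26 = 159.6 m/day.

160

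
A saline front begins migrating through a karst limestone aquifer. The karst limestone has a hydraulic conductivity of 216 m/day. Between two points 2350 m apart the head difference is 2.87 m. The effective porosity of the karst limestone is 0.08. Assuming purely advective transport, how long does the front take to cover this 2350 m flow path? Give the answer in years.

1.95

Hydraulic gradient i = Δh / L = 2.87 / 2350 = 0.001221.
Darcy flux q = K · i = 216.0 × 0.001221 = 0.2638 m/day.
Seepage velocity v = q / n_e = 0.2638 / 0.08 = 3.297 m/day.
Travel time t = L / v = 2350 / 3.297 = 712.7 days = 1.951 years.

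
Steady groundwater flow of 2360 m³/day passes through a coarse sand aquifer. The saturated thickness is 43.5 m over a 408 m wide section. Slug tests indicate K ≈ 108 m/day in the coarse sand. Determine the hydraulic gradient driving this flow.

0.00123

Cross-sectional area A = 408 × 43.5 = 17748 m².
From Q = K·A·i, i = Q / (K·A) = 2360 / (108.0 × 17748) = 0.001231.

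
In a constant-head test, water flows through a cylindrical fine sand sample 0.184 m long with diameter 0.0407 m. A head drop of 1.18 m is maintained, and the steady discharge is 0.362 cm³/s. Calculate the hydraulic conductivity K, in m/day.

3.75

Cross-sectional area A = π·(d/2)² = π × (0.0407/2)² = 0.001301 m².
Convert discharge: 0.362 cm³/s = 3.620e-07 m³/s.
Darcy's law rearranged: K = Q·L / (A·Δh) = 3.620e-07 × 0.184 / (0.001301 × 1.18) = 4.339e-05 m/s = 3.749 m/day.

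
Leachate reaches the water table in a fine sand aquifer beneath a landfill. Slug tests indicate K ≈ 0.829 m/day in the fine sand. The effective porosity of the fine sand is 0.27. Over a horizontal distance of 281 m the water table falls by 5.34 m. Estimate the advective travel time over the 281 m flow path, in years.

13.2

Hydraulic gradient i = Δh / L = 5.34 / 281 = 0.01900.
Darcy flux q = K · i = 0.8290 × 0.01900 = 0.01575 m/day.
Seepage velocity v = q / n_e = 0.01575 / 0.27 = 0.05835 m/day.
Travel time t = L / v = 281 / 0.05835 = 4816 days = 13.19 years.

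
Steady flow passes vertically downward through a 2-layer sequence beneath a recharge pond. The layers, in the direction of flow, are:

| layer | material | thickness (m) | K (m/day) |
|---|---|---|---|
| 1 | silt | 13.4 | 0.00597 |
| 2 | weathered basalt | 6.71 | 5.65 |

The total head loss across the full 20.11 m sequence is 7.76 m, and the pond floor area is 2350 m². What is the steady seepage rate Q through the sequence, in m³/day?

Flow is perpendicular to layering, so the layers act in series and the equivalent K is the thickness-weighted harmonic mean.
Total thickness L = 13.4 + 6.71 = 20.11 m.
Σ(b_i/K_i) = 13.4/0.00597 + 6.71/5.65 = 2246 d.
K_eq = L / Σ(b_i/K_i) = 20.11 / 2246 = 0.008955 m/day.
Q = K_eq · A · (Δh/L) = 0.008955 × 2350 × (7.76/20.11) = 8.120 m³/day.

8.12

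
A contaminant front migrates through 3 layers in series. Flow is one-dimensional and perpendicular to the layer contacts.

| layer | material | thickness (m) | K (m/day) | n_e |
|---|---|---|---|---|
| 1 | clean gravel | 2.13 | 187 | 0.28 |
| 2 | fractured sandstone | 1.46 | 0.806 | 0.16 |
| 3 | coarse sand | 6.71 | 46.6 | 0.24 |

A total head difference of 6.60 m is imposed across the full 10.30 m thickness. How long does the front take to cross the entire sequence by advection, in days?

0.727

With flow normal to the layers, continuity requires the same specific discharge q through every layer.
Σ(b_i/K_i) = 2.13/187 + 1.46/0.806 + 6.71/46.6 = 1.967 d.
q = Δh / Σ(b_i/K_i) = 6.60 / 1.967 = 3.356 m/day.
In each layer the seepage velocity is v_i = q/n_i, so the layer transit time is t_i = b_i·n_i / q:
  layer 1 (clean gravel): t_1 = 2.13 × 0.28 / 3.356 = 0.1777 d
  layer 2 (fractured sandstone): t_2 = 1.46 × 0.16 / 3.356 = 0.06961 d
  layer 3 (coarse sand): t_3 = 6.71 × 0.24 / 3.356 = 0.4799 d
Total t = Σ t_i = 0.7272 days.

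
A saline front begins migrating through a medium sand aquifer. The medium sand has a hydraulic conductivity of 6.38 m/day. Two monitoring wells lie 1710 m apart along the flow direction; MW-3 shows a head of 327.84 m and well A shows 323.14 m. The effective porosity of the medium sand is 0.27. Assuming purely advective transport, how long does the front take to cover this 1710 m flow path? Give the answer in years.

72.1

Hydraulic gradient i = (327.84 − 323.14) / 1710 = 4.7 / 1710 = 0.002749.
Darcy flux q = K · i = 6.380 × 0.002749 = 0.01754 m/day.
Seepage velocity v = q / n_e = 0.01754 / 0.27 = 0.06495 m/day.
Travel time t = L / v = 1710 / 0.06495 = 26329 days = 72.09 years.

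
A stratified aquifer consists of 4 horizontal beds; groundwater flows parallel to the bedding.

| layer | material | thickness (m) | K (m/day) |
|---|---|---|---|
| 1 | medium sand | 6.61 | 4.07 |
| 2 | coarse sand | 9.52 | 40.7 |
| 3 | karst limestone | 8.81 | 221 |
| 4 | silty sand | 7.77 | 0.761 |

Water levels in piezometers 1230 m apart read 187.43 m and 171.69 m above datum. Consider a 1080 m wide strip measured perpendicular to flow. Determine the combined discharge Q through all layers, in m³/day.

32700

Flow is parallel to layering, so each bed carries its own Darcy discharge and the transmissivities add.
Σ(K_i·b_i) = 4.07×6.61 + 40.7×9.52 + 221×8.81 + 0.761×7.77 = 2367 m²/day.
Hydraulic gradient i = (187.43 − 171.69) / 1230 = 15.74 / 1230 = 0.01280.
Q = Σ(K_i·b_i) · W · i = 2367 × 1080 × 0.01280 = 32717 m³/day.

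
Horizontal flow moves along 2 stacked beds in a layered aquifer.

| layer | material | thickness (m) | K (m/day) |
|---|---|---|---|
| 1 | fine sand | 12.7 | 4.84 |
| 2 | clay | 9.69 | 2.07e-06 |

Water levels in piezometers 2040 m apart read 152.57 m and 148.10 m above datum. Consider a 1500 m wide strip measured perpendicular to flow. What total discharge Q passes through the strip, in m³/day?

Flow is parallel to layering, so each bed carries its own Darcy discharge and the transmissivities add.
Σ(K_i·b_i) = 4.84×12.7 + 2.07e-06×9.69 = 61.47 m²/day.
Hydraulic gradient i = (152.57 − 148.10) / 2040 = 4.47 / 2040 = 0.002191.
Q = Σ(K_i·b_i) · W · i = 61.47 × 1500 × 0.002191 = 202.0 m³/day.

202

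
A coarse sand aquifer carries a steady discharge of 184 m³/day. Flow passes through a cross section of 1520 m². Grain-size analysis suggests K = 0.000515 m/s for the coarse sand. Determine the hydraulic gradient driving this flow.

Convert K: 0.000515 m/s × 86400 = 44.50 m/day.
From Q = K·A·i, i = Q / (K·A) = 184 / (44.50 × 1520) = 0.002721.

0.00272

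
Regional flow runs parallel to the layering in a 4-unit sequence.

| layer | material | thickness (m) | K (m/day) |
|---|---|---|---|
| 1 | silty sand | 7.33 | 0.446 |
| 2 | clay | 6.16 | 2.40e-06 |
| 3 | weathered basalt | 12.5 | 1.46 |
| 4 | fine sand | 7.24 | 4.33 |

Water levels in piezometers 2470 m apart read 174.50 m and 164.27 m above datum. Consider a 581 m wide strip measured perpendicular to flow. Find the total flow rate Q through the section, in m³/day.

127

Flow is parallel to layering, so each bed carries its own Darcy discharge and the transmissivities add.
Σ(K_i·b_i) = 0.446×7.33 + 2.40e-06×6.16 + 1.46×12.5 + 4.33×7.24 = 52.87 m²/day.
Hydraulic gradient i = (174.50 − 164.27) / 2470 = 10.23 / 2470 = 0.004142.
Q = Σ(K_i·b_i) · W · i = 52.87 × 581 × 0.004142 = 127.2 m³/day.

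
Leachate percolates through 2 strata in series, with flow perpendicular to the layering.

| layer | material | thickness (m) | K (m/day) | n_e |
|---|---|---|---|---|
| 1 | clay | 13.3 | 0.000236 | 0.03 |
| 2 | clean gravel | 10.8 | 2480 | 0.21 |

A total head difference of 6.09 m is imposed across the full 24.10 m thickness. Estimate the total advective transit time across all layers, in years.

With flow normal to the layers, continuity requires the same specific discharge q through every layer.
Σ(b_i/K_i) = 13.3/0.000236 + 10.8/2480 = 56356 d.
q = Δh / Σ(b_i/K_i) = 6.09 / 56356 = 0.0001081 m/day.
In each layer the seepage velocity is v_i = q/n_i, so the layer transit time is t_i = b_i·n_i / q:
  layer 1 (clay): t_1 = 13.3 × 0.03 / 0.0001081 = 3692 d
  layer 2 (clean gravel): t_2 = 10.8 × 0.21 / 0.0001081 = 20988 d
Total t = Σ t_i = 24680 days = 67.57 years.

67.6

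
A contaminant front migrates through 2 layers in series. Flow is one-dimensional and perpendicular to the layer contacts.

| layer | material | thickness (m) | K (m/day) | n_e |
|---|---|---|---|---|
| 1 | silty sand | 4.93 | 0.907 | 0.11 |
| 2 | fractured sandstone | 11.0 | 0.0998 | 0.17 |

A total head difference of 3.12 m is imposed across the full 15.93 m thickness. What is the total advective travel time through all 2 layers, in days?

89.4

With flow normal to the layers, continuity requires the same specific discharge q through every layer.
Σ(b_i/K_i) = 4.93/0.907 + 11.0/0.0998 = 115.7 d.
q = Δh / Σ(b_i/K_i) = 3.12 / 115.7 = 0.02698 m/day.
In each layer the seepage velocity is v_i = q/n_i, so the layer transit time is t_i = b_i·n_i / q:
  layer 1 (silty sand): t_1 = 4.93 × 0.11 / 0.02698 = 20.10 d
  layer 2 (fractured sandstone): t_2 = 11.0 × 0.17 / 0.02698 = 69.32 d
Total t = Σ t_i = 89.42 days.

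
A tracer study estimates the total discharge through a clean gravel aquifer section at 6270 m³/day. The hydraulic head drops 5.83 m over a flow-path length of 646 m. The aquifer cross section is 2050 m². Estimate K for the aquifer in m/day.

339

Hydraulic gradient i = Δh / L = 5.83 / 646 = 0.009025.
From Q = K·A·i, K = Q / (A·i) = 6270 / (2050 × 0.009025) = 338.9 m/day.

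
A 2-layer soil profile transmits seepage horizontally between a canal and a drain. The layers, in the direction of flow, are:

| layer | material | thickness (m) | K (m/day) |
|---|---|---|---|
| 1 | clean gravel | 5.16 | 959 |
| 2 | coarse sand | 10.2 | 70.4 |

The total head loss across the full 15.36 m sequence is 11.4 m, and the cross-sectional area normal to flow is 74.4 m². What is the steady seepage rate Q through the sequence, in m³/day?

Flow is perpendicular to layering, so the layers act in series and the equivalent K is the thickness-weighted harmonic mean.
Total thickness L = 5.16 + 10.2 = 15.36 m.
Σ(b_i/K_i) = 5.16/959 + 10.2/70.4 = 0.1503 d.
K_eq = L / Σ(b_i/K_i) = 15.36 / 0.1503 = 102.2 m/day.
Q = K_eq · A · (Δh/L) = 102.2 × 74.4 × (11.4/15.36) = 5644 m³/day.

5640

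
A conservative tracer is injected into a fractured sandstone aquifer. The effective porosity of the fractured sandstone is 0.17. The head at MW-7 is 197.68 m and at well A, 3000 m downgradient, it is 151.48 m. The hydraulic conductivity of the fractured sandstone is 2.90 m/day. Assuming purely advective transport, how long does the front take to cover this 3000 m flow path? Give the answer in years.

31.3

Hydraulic gradient i = (197.68 − 151.48) / 3000 = 46.2 / 3000 = 0.01540.
Darcy flux q = K · i = 2.900 × 0.01540 = 0.04466 m/day.
Seepage velocity v = q / n_e = 0.04466 / 0.17 = 0.2627 m/day.
Travel time t = L / v = 3000 / 0.2627 = 11420 days = 31.27 years.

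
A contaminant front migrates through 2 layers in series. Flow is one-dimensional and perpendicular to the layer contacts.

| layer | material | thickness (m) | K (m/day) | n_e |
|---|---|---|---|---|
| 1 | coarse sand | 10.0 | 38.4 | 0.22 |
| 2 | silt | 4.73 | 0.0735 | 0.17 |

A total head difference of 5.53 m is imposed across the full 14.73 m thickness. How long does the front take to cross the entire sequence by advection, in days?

35.1

With flow normal to the layers, continuity requires the same specific discharge q through every layer.
Σ(b_i/K_i) = 10.0/38.4 + 4.73/0.0735 = 64.61 d.
q = Δh / Σ(b_i/K_i) = 5.53 / 64.61 = 0.08558 m/day.
In each layer the seepage velocity is v_i = q/n_i, so the layer transit time is t_i = b_i·n_i / q:
  layer 1 (coarse sand): t_1 = 10.0 × 0.22 / 0.08558 = 25.71 d
  layer 2 (silt): t_2 = 4.73 × 0.17 / 0.08558 = 9.395 d
Total t = Σ t_i = 35.10 days.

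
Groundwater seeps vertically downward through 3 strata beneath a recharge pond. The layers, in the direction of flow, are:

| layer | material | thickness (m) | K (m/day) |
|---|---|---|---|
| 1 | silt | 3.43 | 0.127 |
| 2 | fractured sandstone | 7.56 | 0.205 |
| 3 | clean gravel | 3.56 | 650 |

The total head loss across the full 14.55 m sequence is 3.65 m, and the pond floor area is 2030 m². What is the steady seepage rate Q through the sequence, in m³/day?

Flow is perpendicular to layering, so the layers act in series and the equivalent K is the thickness-weighted harmonic mean.
Total thickness L = 3.43 + 7.56 + 3.56 = 14.55 m.
Σ(b_i/K_i) = 3.43/0.127 + 7.56/0.205 + 3.56/650 = 63.89 d.
K_eq = L / Σ(b_i/K_i) = 14.55 / 63.89 = 0.2277 m/day.
Q = K_eq · A · (Δh/L) = 0.2277 × 2030 × (3.65/14.55) = 116.0 m³/day.

116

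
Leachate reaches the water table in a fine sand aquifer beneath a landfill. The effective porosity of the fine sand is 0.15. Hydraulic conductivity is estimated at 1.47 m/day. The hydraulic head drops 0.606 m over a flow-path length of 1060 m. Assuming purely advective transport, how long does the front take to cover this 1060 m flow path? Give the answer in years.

Hydraulic gradient i = Δh / L = 0.606 / 1060 = 0.0005717.
Darcy flux q = K · i = 1.470 × 0.0005717 = 0.0008404 m/day.
Seepage velocity v = q / n_e = 0.0008404 / 0.15 = 0.005603 m/day.
Travel time t = L / v = 1060 / 0.005603 = 1.892e+05 days = 518.0 years.

518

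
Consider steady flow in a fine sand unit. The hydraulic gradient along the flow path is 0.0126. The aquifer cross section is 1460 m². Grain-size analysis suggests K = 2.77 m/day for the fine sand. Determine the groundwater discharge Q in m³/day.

51.0

Hydraulic gradient i = 0.0126.
Darcy's law: Q = K · A · i = 2.770 × 1460 × 0.01260 = 50.96 m³/day.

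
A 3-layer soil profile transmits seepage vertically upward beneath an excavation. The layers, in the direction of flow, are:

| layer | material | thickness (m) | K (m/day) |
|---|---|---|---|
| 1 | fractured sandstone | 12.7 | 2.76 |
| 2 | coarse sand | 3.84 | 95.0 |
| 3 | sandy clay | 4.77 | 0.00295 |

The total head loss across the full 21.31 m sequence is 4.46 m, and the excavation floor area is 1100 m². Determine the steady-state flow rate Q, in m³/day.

3.03

Flow is perpendicular to layering, so the layers act in series and the equivalent K is the thickness-weighted harmonic mean.
Total thickness L = 12.7 + 3.84 + 4.77 = 21.31 m.
Σ(b_i/K_i) = 12.7/2.76 + 3.84/95.0 + 4.77/0.00295 = 1622 d.
K_eq = L / Σ(b_i/K_i) = 21.31 / 1622 = 0.01314 m/day.
Q = K_eq · A · (Δh/L) = 0.01314 × 1100 × (4.46/21.31) = 3.025 m³/day.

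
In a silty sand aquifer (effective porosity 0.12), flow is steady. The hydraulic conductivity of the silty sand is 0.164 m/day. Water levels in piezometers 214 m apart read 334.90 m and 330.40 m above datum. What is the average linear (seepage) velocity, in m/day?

Hydraulic gradient i = (334.90 − 330.40) / 214 = 4.5 / 214 = 0.02103.
Darcy flux q = K · i = 0.1640 × 0.02103 = 0.003449 m/day.
Seepage velocity v = q / n_e = 0.003449 / 0.12 = 0.02874 m/day.

0.0287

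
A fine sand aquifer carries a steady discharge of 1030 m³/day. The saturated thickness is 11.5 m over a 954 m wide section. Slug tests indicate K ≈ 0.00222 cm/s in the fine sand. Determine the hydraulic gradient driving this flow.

Convert K: 0.00222 cm/s × 864 = 1.918 m/day.
Cross-sectional area A = 954 × 11.5 = 10971 m².
From Q = K·A·i, i = Q / (K·A) = 1030 / (1.918 × 10971) = 0.04895.

0.0489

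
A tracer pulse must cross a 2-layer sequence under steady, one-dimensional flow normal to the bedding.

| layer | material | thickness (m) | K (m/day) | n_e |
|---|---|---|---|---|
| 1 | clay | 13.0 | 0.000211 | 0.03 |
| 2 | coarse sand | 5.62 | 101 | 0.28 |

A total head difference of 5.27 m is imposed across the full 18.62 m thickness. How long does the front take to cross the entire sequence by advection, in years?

With flow normal to the layers, continuity requires the same specific discharge q through every layer.
Σ(b_i/K_i) = 13.0/0.000211 + 5.62/101 = 61611 d.
q = Δh / Σ(b_i/K_i) = 5.27 / 61611 = 8.554e-05 m/day.
In each layer the seepage velocity is v_i = q/n_i, so the layer transit time is t_i = b_i·n_i / q:
  layer 1 (clay): t_1 = 13.0 × 0.03 / 8.554e-05 = 4559 d
  layer 2 (coarse sand): t_2 = 5.62 × 0.28 / 8.554e-05 = 18397 d
Total t = Σ t_i = 22956 days = 62.85 years.

62.9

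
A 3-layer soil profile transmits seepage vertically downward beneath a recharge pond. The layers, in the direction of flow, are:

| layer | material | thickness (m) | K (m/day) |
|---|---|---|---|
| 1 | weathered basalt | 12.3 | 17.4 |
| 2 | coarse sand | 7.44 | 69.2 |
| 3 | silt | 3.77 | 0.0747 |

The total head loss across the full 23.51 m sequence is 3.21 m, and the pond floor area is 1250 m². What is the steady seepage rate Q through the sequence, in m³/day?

78.2

Flow is perpendicular to layering, so the layers act in series and the equivalent K is the thickness-weighted harmonic mean.
Total thickness L = 12.3 + 7.44 + 3.77 = 23.51 m.
Σ(b_i/K_i) = 12.3/17.4 + 7.44/69.2 + 3.77/0.0747 = 51.28 d.
K_eq = L / Σ(b_i/K_i) = 23.51 / 51.28 = 0.4584 m/day.
Q = K_eq · A · (Δh/L) = 0.4584 × 1250 × (3.21/23.51) = 78.24 m³/day.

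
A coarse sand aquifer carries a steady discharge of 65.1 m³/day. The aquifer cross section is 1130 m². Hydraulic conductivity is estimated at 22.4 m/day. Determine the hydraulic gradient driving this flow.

0.00257

From Q = K·A·i, i = Q / (K·A) = 65.1 / (22.40 × 1130) = 0.002572.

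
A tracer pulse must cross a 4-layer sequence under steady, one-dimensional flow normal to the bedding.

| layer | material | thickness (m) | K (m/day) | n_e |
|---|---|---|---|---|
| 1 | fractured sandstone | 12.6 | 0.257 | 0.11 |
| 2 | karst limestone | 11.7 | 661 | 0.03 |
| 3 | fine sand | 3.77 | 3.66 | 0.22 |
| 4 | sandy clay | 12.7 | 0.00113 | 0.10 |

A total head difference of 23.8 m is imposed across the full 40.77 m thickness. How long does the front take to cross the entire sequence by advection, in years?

4.98

With flow normal to the layers, continuity requires the same specific discharge q through every layer.
Σ(b_i/K_i) = 12.6/0.257 + 11.7/661 + 3.77/3.66 + 12.7/0.00113 = 11289 d.
q = Δh / Σ(b_i/K_i) = 23.8 / 11289 = 0.002108 m/day.
In each layer the seepage velocity is v_i = q/n_i, so the layer transit time is t_i = b_i·n_i / q:
  layer 1 (fractured sandstone): t_1 = 12.6 × 0.11 / 0.002108 = 657.4 d
  layer 2 (karst limestone): t_2 = 11.7 × 0.03 / 0.002108 = 166.5 d
  layer 3 (fine sand): t_3 = 3.77 × 0.22 / 0.002108 = 393.4 d
  layer 4 (sandy clay): t_4 = 12.7 × 0.10 / 0.002108 = 602.4 d
Total t = Σ t_i = 1820 days = 4.982 years.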